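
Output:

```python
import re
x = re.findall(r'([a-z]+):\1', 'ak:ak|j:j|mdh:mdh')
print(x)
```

['ak', 'j', 'mdh']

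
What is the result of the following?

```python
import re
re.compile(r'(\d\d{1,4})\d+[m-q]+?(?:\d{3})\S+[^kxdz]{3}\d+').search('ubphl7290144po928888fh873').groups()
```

('72901',)

Pattern: a digit, then 1 to 4 of a digit (captured); then one or more of a digit, then one or more of a character in [m-q] (lazy); then exactly 3 of a digit (non-capturing group); then one or more of a non-whitespace character, then exactly 3 of any character except [kxdz], then one or more of a digit.
`re.search` scans for the first position where the pattern succeeds.
The match spans [5:25] → '7290144po928888fh873'.
Captured: group 1 = '72901'.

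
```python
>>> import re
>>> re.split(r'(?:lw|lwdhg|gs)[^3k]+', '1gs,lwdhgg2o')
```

['1', '']

`split` removes every match and returns the 2 fragments in between.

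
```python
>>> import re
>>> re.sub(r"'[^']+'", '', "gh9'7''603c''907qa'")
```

'gh9'

`sub` substitutes '' at each match site.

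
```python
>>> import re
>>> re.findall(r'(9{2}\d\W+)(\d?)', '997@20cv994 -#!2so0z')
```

The pattern matches exactly 2 of the literal '9', then a digit, then one or more of a non-word character (captured); then optionally a digit (captured).
With 2 capturing groups, `findall` returns a 2-tuple per match.

[('997@', '2'), ('994 -#!', '2')]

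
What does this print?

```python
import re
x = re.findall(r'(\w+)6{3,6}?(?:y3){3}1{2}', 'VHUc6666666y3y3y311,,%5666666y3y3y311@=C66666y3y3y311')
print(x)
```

Pattern: one or more of a word character (captured); then 3 to 6 of the literal '6' (lazy), then the literal 'y3' repeated 3 times, then exactly 2 of a literal '1'.
Matches: at [0:19] match 'VHUc6666666y3y3y311', group 1 = 'VHUc6666'; at [22:37] match '5666666y3y3y311', group 1 = '5666'; at [39:53] match 'C66666y3y3y311', group 1 = 'C66'.
One capturing group, so `findall` returns just the captured substring from each match — 3 in all.

['VHUc6666', '5666', 'C66']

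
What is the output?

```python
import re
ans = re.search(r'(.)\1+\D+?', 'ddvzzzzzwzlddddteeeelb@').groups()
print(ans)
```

After group 1 captures some text, `\1` only succeeds where that same text appears again.
`re.search` scans for the first position where the pattern succeeds.
The match spans [0:3] → 'ddv'.
Captured: group 1 = 'd'.

('d',)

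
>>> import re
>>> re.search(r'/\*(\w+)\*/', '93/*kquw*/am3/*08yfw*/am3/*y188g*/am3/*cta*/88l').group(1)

'kquw'

`re.search` tries every starting position until one works.
The match spans [2:10] → '/*kquw*/'.
Captured: group 1 = 'kquw'.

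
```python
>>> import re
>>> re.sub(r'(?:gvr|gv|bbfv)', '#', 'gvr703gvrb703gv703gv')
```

'#703#b703#703#'

The regex engine tests alternatives in the order written; an earlier branch that matches wins even if a later one would match more.
Matches: at [0:3] → 'gvr'; at [6:9] → 'gvr'; at [13:15] → 'gv'; at [18:20] → 'gv'.
Every occurrence is swapped for '#'.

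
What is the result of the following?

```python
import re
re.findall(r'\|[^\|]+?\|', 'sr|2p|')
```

['|2p|']

Scanning left to right: at [2:6] → '|2p|'.
With no groups in the pattern, `findall` gives back each whole match — 1 here.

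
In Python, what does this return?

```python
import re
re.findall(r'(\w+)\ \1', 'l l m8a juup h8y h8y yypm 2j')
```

['l', 'h8y']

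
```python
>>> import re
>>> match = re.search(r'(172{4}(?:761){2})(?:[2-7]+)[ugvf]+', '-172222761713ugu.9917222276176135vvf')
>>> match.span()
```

(19, 36)

This matches the literal '17', then exactly 4 of the literal '2', then the literal '761' repeated 2 times (captured); then one or more of a character in [2-7] (non-capturing group); then one or more of one of [ugvf].
`re.search` scans for the first position where the pattern succeeds.
The match spans [19:36] → '17222276176135vvf'.
Captured: group 1 = '172222761761'.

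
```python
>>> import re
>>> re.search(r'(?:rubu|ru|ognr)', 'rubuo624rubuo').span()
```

The regex engine tests alternatives in the order written; an earlier branch that matches wins even if a later one would match more.
Unlike `match`, `search` isn't anchored — it looks for the pattern anywhere in the string.
The match spans [0:4] → 'rubu'.

(0, 4)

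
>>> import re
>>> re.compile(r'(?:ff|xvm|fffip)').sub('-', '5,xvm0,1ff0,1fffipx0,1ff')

'5,-0,1-0,1-fipx0,1-'

Alternation tries branches left to right and keeps the first one that lets the overall match succeed at that position.
Matches: at [2:5] → 'xvm'; at [8:10] → 'ff'; at [13:15] → 'ff'; at [22:24] → 'ff'.
Each match is replaced by '-'.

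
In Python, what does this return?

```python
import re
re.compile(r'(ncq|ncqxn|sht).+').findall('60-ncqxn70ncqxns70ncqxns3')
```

['ncq']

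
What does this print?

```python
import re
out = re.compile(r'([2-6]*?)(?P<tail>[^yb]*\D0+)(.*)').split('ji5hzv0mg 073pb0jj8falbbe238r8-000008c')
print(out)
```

This matches zero or more of a character in [2-6] (lazy) (captured); then zero or more of any character except [yb], then a non-digit, then one or more of the literal '0' (captured as 'tail'); then zero or more of any character (captured).
Matches to split on: at [0:38] → 'ji5hzv0mg 073pb0jj8falbbe238r8-000008c'.
Because the pattern has a capturing group, `split` also inserts each captured text between the pieces.

['', '', 'ji5hzv0mg 073pb0', 'jj8falbbe238r8-000008c', '']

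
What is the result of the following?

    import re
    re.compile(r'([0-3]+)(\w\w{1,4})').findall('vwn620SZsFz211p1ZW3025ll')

Pattern: one or more of a character in [0-3] (captured); then a word character, then 1 to 4 of a word character (captured).
Matches: at [4:11] match '20SZsFz', groups = ('20', 'SZsFz'); at [11:19] match '211p1ZW3', groups = ('211', 'p1ZW3'); at [19:24] match '025ll', groups = ('02', '5ll').
With 2 capturing groups, `findall` returns a 2-tuple per match.

[('20', 'SZsFz'), ('211', 'p1ZW3'), ('02', '5ll')]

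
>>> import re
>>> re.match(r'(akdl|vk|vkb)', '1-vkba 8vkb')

`re.match` won't scan ahead — the pattern has to work from the very first character.
Here the string doesn't start with a match, so the call returns None.

None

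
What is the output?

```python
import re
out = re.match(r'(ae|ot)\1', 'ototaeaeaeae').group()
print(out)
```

otot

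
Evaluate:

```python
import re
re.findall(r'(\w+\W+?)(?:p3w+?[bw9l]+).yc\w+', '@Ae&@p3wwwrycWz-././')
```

`findall` collects group 1 from the one match (1 total).

['Ae&@']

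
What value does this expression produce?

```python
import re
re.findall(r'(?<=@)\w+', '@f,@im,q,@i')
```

['f', 'im', 'i']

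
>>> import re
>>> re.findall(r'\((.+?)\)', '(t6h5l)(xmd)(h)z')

['t6h5l', 'xmd', 'h']

`findall` collects group 1 from each match (3 total).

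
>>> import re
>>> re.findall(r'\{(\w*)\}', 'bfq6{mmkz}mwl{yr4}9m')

Scanning left to right: at [4:10] match '{mmkz}', group 1 = 'mmkz'; at [13:18] match '{yr4}', group 1 = 'yr4'.
With a single group, `findall` returns only what that group captured — 2 items.

['mmkz', 'yr4']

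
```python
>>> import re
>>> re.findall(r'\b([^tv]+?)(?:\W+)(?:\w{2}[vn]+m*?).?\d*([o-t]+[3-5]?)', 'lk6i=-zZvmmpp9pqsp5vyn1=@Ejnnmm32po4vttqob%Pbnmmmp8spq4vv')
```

[('lk6i', 'pp'), ('=', 'po4')]

Because the quantifier is non-greedy, it stops expanding at the earliest point where the rest of the pattern can succeed.
Multiple groups make `findall` return tuples — one 2-tuple for each match.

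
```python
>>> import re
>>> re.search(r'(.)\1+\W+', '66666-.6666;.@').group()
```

The backreference `\1` re-matches whatever the first group consumed, character for character.
The match spans [0:7] → '66666-.'.

'66666-.'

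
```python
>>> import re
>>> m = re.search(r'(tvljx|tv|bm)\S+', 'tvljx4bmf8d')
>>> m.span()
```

`re.search` scans for the first position where the pattern succeeds.
The match spans [0:11] → 'tvljx4bmf8d'.
Captured: group 1 = 'tvljx'.

(0, 11)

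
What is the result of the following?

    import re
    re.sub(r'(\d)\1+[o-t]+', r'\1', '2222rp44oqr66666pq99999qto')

'2469'

`\1` has to match the exact text group 1 already captured.
Matches: at [0:6] → '2222rp'; at [6:11] → '44oqr'; at [11:18] → '66666pq'; at [18:26] → '99999qto'.
The replacement refers to a captured group, so each match is rewritten using its own captured text.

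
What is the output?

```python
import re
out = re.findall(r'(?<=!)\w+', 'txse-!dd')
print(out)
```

['dd']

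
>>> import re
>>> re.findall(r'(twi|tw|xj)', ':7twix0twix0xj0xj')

['twi', 'twi', 'xj', 'xj']

Alternation tries branches left to right and keeps the first one that lets the overall match succeed at that position.
Scanning left to right: at [2:5] match 'twi', group 1 = 'twi'; at [7:10] match 'twi', group 1 = 'twi'; at [12:14] match 'xj', group 1 = 'xj'; at [15:17] match 'xj', group 1 = 'xj'.
One capturing group, so `findall` returns just the captured substring from each match — 4 in all.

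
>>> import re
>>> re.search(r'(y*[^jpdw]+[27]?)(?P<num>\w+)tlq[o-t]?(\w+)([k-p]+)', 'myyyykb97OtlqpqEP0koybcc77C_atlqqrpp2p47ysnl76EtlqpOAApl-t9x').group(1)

'myyyykb97Otlq'

The match spans [0:56] → 'myyyykb97OtlqpqEP0koybcc77C_atlqqrpp2p47ysnl76EtlqpOAApl'.
Captured: group 1 = 'myyyykb97Otlq', group 2 = 'pqEP0koybcc77C_atlqqrpp2p47ysnl76E', group 3 = 'OAAp', group 4 = 'l'.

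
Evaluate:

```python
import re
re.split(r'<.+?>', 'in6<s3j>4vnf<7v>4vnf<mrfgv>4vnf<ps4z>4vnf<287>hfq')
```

['in6', '4vnf', '4vnf', '4vnf', '4vnf', 'hfq']

The `?` after the quantifier makes it lazy — it takes as little as possible before letting the rest of the pattern try.
Matches to split on: at [3:8] → '<s3j>'; at [12:16] → '<7v>'; at [20:27] → '<mrfgv>'; at [31:37] → '<ps4z>'; at [41:46] → '<287>'.
Each match becomes a cut point; 6 segments remain.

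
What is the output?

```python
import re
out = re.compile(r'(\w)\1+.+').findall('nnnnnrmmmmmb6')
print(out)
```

A backreference is literal: `\1` must see the identical characters the first group matched.
`findall` collects group 1 from the one match (1 total).

['n']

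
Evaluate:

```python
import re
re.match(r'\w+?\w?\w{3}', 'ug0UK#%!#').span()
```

The pattern matches one or more of a word character (lazy); then optionally a word character, then exactly 3 of a word character.
`match` is anchored at position 0; if the pattern doesn't fit there, it returns None.
The match spans [0:5] → 'ug0UK'.

(0, 5)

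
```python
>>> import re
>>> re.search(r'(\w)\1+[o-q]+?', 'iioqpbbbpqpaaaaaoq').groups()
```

('i',)

`\1` is not a pattern — it's the concrete string captured by group 1, re-applied verbatim.
`re.search` scans for the first position where the pattern succeeds.
The match spans [0:3] → 'iio'.
Captured: group 1 = 'i'.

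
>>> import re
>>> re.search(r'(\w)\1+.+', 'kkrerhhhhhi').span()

(0, 11)

`\1` has to match the exact text group 1 already captured.
The match spans [0:11] → 'kkrerhhhhhi'.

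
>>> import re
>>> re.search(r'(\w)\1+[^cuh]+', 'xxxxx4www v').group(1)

'x'

The match spans [0:11] → 'xxxxx4www v'.
Captured: group 1 = 'x'.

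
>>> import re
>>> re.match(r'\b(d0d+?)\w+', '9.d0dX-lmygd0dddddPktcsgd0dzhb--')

This matches a word boundary (`\b`, zero-width); then the literal 'd0', then one or more of a literal 'd' (lazy) (captured); then one or more of a word character.
`re.match` won't scan ahead — the pattern has to work from the very first character.
Here position 0 doesn't satisfy it, so the call returns None.

None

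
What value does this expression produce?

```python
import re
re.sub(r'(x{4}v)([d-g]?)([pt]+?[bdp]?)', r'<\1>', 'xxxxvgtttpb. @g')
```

Pattern: exactly 4 of a literal 'x', then the literal 'v' (captured); then optionally a character in [d-g] (captured); then one or more of one of [pt] (lazy), then optionally one of [bdp] (captured).
A `+?`/`*?`/`{m,n}?` starts at its minimum and grows only as far as needed for what follows to match.
Matches: at [0:7] → 'xxxxvgt'.
`\1` in the replacement pulls in group 1's text for each match.

'<xxxxv>ttpb. @g'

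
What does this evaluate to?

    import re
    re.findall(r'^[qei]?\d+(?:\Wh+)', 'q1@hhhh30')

['q1@hhhh']

Pattern: anchored at the start of the string; then optionally one of [qei], then one or more of a digit; then a non-word character, then one or more of the literal 'h' (non-capturing group).
Scanning left to right: at [0:7] → 'q1@hhhh'.
With no groups in the pattern, `findall` gives back each whole match — 1 here.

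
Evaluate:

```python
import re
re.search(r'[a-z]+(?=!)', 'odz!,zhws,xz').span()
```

(0, 3)

The lookaround is zero-width — it requires the adjacent text to match without consuming it, so the asserted text isn't part of the match.
The match spans [0:3] → 'odz'.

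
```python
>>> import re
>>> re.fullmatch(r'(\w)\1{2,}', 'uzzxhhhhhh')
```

`fullmatch` succeeds only if the pattern covers the string from start to end.
Here there's no way to consume every character, so the call returns None.

None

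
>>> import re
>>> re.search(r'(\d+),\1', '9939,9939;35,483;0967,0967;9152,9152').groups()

('9939',)

`\1` is not a pattern — it's the concrete string captured by group 1, re-applied verbatim.
`re.search` scans for the first position where the pattern succeeds.
The match spans [0:9] → '9939,9939'.
Captured: group 1 = '9939'.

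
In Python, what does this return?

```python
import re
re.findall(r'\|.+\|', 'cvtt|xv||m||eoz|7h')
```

['|xv||m||eoz|']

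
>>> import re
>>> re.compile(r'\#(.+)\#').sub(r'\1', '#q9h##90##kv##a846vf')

'q9h##90##kv#a846vf'

The replacement refers to a captured group, so each match is rewritten using its own captured text.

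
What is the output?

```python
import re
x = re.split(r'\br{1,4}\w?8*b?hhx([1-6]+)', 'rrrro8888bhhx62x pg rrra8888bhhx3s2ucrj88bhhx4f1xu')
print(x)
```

`re.split` interleaves the captured-group text with the surrounding fragments.

['', '62', 'x pg ', '3', 's2ucrj88bhhx4f1xu']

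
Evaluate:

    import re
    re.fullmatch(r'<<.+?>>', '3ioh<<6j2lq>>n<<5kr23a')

None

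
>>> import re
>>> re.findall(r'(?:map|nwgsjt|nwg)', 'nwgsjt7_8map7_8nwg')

['nwgsjt', 'map', 'nwg']

`|` is ordered: at each position the engine commits to the first alternative that works.
Since nothing is captured, `findall` lists the 3 matched substrings directly.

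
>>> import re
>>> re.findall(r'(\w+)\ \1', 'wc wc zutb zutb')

['wc', 'zutb']

`\1` has to match the exact text group 1 already captured.
Walking the string: at [0:5] match 'wc wc', group 1 = 'wc'; at [6:15] match 'zutb zutb', group 1 = 'zutb'.
Because there's exactly one group, `findall` drops the full match and keeps group 1 from each hit.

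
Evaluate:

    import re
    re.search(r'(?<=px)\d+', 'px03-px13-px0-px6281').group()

'03'

Lookahead/lookbehind check context without consuming it, so the matched span excludes the asserted characters.
`search` walks the string left to right and returns the first match it finds.
The match spans [2:4] → '03'.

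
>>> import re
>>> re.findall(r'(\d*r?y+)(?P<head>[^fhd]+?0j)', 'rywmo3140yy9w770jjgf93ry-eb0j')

[('ry', 'wmo3140yy9w770j'), ('93ry', '-eb0j')]

Pattern: zero or more of a digit, then optionally a literal 'r', then one or more of a literal 'y' (captured); then one or more of any character except [fhd] (lazy), then the literal '0j' (captured as 'head').
Walking the string: at [0:17] match 'rywmo3140yy9w770j', groups = ('ry', 'wmo3140yy9w770j'); at [20:29] match '93ry-eb0j', groups = ('93ry', '-eb0j').
With 2 capturing groups, `findall` returns a 2-tuple per match.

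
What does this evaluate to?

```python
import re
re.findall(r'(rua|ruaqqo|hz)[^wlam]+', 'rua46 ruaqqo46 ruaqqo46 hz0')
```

Alternation isn't longest-match — the leftmost alternative that fits at this position is chosen.
Matches: at [0:8] match 'rua46 ru', group 1 = 'rua'; at [15:27] match 'ruaqqo46 hz0', group 1 = 'rua'.
Because there's exactly one group, `findall` drops the full match and keeps group 1 from each hit.

['rua', 'rua']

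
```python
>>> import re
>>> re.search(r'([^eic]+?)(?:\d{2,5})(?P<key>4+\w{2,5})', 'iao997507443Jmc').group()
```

Pattern: one or more of any character except [eic] (lazy) (captured); then 2 to 5 of a digit (non-capturing group); then one or more of a literal '4', then 2 to 5 of a word character (captured as 'key').
The match spans [1:15] → 'ao997507443Jmc'.

'ao997507443Jmc'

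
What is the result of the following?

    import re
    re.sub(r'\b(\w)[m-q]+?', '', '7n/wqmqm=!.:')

Every occurrence is swapped for ''.

'/mqm=!.:'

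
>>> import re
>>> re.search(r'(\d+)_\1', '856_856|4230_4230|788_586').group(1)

'856'

The backreference `\1` re-matches whatever the first group consumed, character for character.
`search` walks the string left to right and returns the first match it finds.
The match spans [0:7] → '856_856'.
Captured: group 1 = '856'.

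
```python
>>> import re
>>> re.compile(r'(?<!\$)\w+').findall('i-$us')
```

Because the assertion is negative and zero-width, positions next to the forbidden text are skipped.
Matches: at [0:1] → 'i'; at [4:5] → 's'.
Since nothing is captured, `findall` lists the 2 matched substrings directly.

['i', 's']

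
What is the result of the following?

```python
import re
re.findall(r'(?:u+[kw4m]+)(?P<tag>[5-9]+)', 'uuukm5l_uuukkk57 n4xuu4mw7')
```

['5', '57', '7']

The pattern matches one or more of a literal 'u', then one or more of one of [kw4m] (non-capturing group); then one or more of a character in [5-9] (captured as 'tag').
Matches: at [0:6] match 'uuukm5', group 1 = '5'; at [8:16] match 'uuukkk57', group 1 = '57'; at [20:26] match 'uu4mw7', group 1 = '7'.
With a single group, `findall` returns only what that group captured — 3 items.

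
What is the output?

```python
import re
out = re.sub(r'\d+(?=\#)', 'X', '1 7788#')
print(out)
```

1 X#

Lookahead/lookbehind check context without consuming it, so the matched span excludes the asserted characters.
Matches: at [2:6] → '7788'.
Every occurrence is swapped for 'X'.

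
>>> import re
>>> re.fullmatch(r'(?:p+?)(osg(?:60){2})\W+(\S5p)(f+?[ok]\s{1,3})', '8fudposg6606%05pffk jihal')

None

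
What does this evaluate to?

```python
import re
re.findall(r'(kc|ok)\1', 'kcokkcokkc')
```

[]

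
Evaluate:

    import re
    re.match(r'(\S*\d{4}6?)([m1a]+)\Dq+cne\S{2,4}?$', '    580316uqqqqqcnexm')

Pattern: zero or more of a non-whitespace character, then exactly 4 of a digit, then optionally the literal '6' (captured); then one or more of one of [m1a] (captured); then a non-digit, then one or more of a literal 'q'; then the literal 'cn', then the literal 'e', then 2 to 4 of a non-whitespace character (lazy); then anchored at the end.
With `match`, the pattern is implicitly anchored at the beginning.
Here the string doesn't start with a match, so the call returns None.

None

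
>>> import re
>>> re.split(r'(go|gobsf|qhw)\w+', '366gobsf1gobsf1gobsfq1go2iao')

Branches in `(...|...)` are attempted left-to-right; the first branch that allows the whole pattern to succeed is taken.
Matches to split on: at [3:28] → 'gobsf1gobsf1gobsfq1go2iao'.
`re.split` interleaves the captured-group text with the surrounding fragments.

['366', 'go', '']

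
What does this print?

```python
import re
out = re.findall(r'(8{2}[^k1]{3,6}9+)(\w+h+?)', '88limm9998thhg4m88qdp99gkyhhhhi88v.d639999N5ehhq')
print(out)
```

[('88limm999', '8thhg4m88qdp99gkyhhhh'), ('88v.d639999', 'N5ehh')]

Pattern: exactly 2 of a literal '8', then 3 to 6 of any character except [k1], then one or more of the literal '9' (captured); then one or more of a word character, then one or more of a literal 'h' (lazy) (captured).
`findall` packs the 2 group values into a tuple for every match.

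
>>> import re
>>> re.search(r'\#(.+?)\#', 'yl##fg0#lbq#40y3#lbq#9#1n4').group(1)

'#fg0'

The match spans [2:8] → '##fg0#'.
Captured: group 1 = '#fg0'.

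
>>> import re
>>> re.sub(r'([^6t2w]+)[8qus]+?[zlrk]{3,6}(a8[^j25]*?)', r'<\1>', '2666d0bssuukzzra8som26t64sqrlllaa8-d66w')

'2666<d0bssu>som26t64sqrlllaa8-d66w'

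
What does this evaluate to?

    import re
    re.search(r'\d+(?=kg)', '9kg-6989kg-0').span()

(0, 1)

The positive lookaround only admits positions where the adjacent text matches; those characters stay outside the span.
The match spans [0:1] → '9'.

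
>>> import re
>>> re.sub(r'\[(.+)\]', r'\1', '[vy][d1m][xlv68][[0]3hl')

'vy][d1m][xlv68][[03hl'

Matches: at [0:20] → '[vy][d1m][xlv68][[0]'.
Each match is replaced using the text its own group 1 captured.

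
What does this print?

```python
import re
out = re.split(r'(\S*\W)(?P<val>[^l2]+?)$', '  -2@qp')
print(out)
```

['  ', '-2@', 'qp', '']

Pattern: zero or more of a non-whitespace character, then a non-word character (captured); then one or more of any character except [l2] (lazy) (captured as 'val'); then anchored at the end.
Matches to split on: at [2:7] → '-2@qp'.
Because the pattern has a capturing group, `split` also inserts each captured text between the pieces.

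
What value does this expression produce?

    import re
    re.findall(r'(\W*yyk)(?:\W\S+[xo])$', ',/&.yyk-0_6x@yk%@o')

Pattern: zero or more of a non-word character, then the literal 'yyk' (captured); then a non-word character, then one or more of a non-whitespace character, then one of [xo] (non-capturing group); then anchored at the end.
Scanning left to right: at [0:18] match ',/&.yyk-0_6x@yk%@o', group 1 = ',/&.yyk'.
One capturing group, so `findall` returns just the captured substring from the one match — 1 in all.

[',/&.yyk']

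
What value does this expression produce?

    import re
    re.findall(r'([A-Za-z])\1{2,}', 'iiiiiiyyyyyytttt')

`\1` has to match the exact text group 1 already captured.
`findall` collects group 1 from each match (3 total).

['i', 'y', 't']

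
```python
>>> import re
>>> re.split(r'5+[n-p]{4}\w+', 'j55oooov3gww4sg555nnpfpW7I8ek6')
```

['j', '']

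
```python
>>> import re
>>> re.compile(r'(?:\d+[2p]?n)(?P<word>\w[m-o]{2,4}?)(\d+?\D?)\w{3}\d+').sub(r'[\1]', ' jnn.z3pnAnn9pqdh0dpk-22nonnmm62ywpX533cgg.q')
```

' jnn.z[Ann]dpk-[onnmm]cgg.q'

This matches one or more of a digit, then optionally one of [2p], then a literal 'n' (non-capturing group); then a word character, then 2 to 4 of a character in [m-o] (lazy) (captured as 'word'); then one or more of a digit (lazy), then optionally a non-digit (captured); then exactly 3 of a word character, then one or more of a digit.
Matches: at [6:18] → '3pnAnn9pqdh0'; at [22:39] → '22nonnmm62ywpX533'.
The replacement refers to a captured group, so each match is rewritten using its own captured text.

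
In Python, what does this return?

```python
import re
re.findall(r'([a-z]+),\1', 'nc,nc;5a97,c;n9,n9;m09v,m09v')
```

['nc']

After group 1 captures some text, `\1` only succeeds where that same text appears again.
With a single group, `findall` returns only what that group captured — 1 item.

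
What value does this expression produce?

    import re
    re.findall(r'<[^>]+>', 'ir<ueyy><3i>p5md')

`findall` yields the raw match text (2 of them) because the pattern has no groups.

['<ueyy>', '<3i>']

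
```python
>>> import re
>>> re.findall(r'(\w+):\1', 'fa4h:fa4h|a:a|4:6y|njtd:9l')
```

A backreference is literal: `\1` must see the identical characters the first group matched.
Walking the string: at [0:9] match 'fa4h:fa4h', group 1 = 'fa4h'; at [10:13] match 'a:a', group 1 = 'a'.
`findall` collects group 1 from each match (2 total).

['fa4h', 'a']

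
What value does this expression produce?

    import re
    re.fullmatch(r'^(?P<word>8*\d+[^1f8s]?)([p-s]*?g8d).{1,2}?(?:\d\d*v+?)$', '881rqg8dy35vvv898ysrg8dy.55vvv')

None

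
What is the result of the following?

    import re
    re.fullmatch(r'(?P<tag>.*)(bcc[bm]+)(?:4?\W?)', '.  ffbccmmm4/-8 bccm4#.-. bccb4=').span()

Pattern: zero or more of any character (captured as 'tag'); then the literal 'bcc', then one or more of one of [bm] (captured); then optionally a literal '4', then optionally a non-word character (non-capturing group).
`fullmatch` succeeds only if the pattern covers the string from start to end.
The match spans [0:32] → '.  ffbccmmm4/-8 bccm4#.-. bccb4='.
Captured: group 1 = '.  ffbccmmm4/-8 bccm4#.-. ', group 2 = 'bccb'.

(0, 32)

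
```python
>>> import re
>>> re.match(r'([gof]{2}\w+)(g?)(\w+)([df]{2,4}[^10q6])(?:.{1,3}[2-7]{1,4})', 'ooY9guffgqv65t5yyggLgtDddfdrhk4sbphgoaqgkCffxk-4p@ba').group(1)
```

'ooY9guffgqv65t5yyggLgtDddfdrhk4sbphgoaqgk'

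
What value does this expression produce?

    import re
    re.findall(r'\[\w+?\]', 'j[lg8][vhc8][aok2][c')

Scanning left to right: at [1:6] → '[lg8]'; at [6:12] → '[vhc8]'; at [12:18] → '[aok2]'.
With no groups in the pattern, `findall` gives back each whole match — 3 here.

['[lg8]', '[vhc8]', '[aok2]']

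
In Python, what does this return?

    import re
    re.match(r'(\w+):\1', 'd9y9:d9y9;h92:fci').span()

`\1` is not a pattern — it's the concrete string captured by group 1, re-applied verbatim.
`re.match` won't scan ahead — the pattern has to work from the very first character.
The match spans [0:9] → 'd9y9:d9y9'.
Captured: group 1 = 'd9y9'.

(0, 9)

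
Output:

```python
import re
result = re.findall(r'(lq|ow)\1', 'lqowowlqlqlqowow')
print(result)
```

['ow', 'lq', 'ow']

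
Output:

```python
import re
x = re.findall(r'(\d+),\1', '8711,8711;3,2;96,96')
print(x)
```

After group 1 captures some text, `\1` only succeeds where that same text appears again.
`findall` collects group 1 from each match (2 total).

['8711', '96']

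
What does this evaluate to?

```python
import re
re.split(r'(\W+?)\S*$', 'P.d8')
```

['P', '.', '']

This matches one or more of a non-word character (lazy) (captured); then zero or more of a non-whitespace character; then anchored at the end.
Matches to split on: at [1:4] → '.d8'.
With a capturing group present, the delimiter's captured portion is kept in the result list.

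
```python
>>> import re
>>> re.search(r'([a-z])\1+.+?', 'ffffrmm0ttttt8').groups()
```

('f',)

`\1` has to match the exact text group 1 already captured.
`search` walks the string left to right and returns the first match it finds.
The match spans [0:5] → 'ffffr'.
Captured: group 1 = 'f'.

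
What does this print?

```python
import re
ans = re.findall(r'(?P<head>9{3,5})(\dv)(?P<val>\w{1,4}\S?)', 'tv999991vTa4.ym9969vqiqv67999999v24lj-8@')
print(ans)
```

[('99999', '1v', 'Ta4.'), ('99999', '9v', '24lj-')]

Pattern: 3 to 5 of a literal '9' (captured as 'head'); then a digit, then a literal 'v' (captured); then 1 to 4 of a word character, then optionally a non-whitespace character (captured as 'val').
Walking the string: at [2:13] match '999991vTa4.', groups = ('99999', '1v', 'Ta4.'); at [26:38] match '999999v24lj-', groups = ('99999', '9v', '24lj-').
`findall` packs the 3 group values into a tuple for every match.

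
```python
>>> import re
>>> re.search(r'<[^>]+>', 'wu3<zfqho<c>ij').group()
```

`re.search` scans for the first position where the pattern succeeds.
The match spans [3:12] → '<zfqho<c>'.

'<zfqho<c>'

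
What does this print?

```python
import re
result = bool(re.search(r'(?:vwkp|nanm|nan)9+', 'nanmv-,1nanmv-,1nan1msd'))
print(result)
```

`search` walks the string left to right and returns the first match it finds.
Here no position works, so the call returns None, and `bool(None)` is False.

False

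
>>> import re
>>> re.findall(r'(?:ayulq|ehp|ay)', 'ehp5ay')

Matches: at [0:3] → 'ehp'; at [4:6] → 'ay'.
`findall` yields the raw match text (2 of them) because the pattern has no groups.

['ehp', 'ay']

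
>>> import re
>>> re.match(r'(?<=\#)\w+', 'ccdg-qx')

The lookaround is zero-width — it requires the adjacent text to match without consuming it, so the asserted text isn't part of the match.
`re.match` only tries the pattern at the start of the string.
Here the pattern fails at index 0, so the call returns None.

None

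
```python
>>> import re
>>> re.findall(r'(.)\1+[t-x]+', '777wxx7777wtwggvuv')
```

['7', '7', 'g']

The backreference `\1` re-matches whatever the first group consumed, character for character.
One capturing group, so `findall` returns just the captured substring from each match — 3 in all.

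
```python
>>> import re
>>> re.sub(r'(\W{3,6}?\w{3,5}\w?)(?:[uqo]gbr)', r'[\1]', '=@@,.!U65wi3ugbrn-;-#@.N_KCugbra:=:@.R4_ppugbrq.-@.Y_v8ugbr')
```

'[=@@,.!U65wi3]n[-;-#@.N_KC]a[:=:@.R4_pp]q[.-@.Y_v8]'

The pattern matches 3 to 6 of a non-word character (lazy), then 3 to 5 of a word character, then optionally a word character (captured); then one of [uqo], then the literal 'gbr' (non-capturing group).
Matches: at [0:16] → '=@@,.!U65wi3ugbr'; at [17:31] → '-;-#@.N_KCugbr'; at [32:46] → ':=:@.R4_ppugbr'; at [47:59] → '.-@.Y_v8ugbr'.
Each match is replaced using the text its own group 1 captured.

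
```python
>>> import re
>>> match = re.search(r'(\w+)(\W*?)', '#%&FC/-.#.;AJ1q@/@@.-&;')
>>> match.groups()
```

The match spans [3:5] → 'FC'.
Captured: group 1 = 'FC', group 2 = ''.

('FC', '')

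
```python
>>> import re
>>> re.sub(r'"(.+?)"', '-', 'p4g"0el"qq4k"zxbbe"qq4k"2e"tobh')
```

'p4g-qq4k-qq4k-tobh'

With the lazy modifier that quantifier settles for the fewest repetitions that let the rest of the pattern succeed (the atoms after it are unaffected and can still be greedy).
Matches: at [3:8] → '"0el"'; at [12:19] → '"zxbbe"'; at [23:27] → '"2e"'.
Every occurrence is swapped for '-'.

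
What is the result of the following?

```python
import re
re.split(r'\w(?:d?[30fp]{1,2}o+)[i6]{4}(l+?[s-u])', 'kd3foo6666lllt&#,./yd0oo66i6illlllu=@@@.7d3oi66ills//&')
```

Because the pattern has a capturing group, `split` also inserts each captured text between the pieces.

['', 'lllt', '&#,./yd0oo66i6illlllu=@@@.', 'lls', '//&']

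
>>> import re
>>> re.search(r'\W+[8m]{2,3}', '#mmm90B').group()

'#mmm'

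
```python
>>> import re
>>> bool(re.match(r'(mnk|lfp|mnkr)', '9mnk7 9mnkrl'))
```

False

`re.match` won't scan ahead — the pattern has to work from the very first character.
Here position 0 doesn't satisfy it, so the call returns None, and `bool(None)` is False.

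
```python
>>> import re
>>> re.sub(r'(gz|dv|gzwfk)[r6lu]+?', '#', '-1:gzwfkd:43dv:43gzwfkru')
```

'-1:gzwfkd:43dv:43#u'

Each match is replaced by '#'.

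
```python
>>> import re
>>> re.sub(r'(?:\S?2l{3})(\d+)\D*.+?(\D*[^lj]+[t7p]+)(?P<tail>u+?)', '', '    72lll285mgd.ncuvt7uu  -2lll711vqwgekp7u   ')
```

'       '

Pattern: optionally a non-whitespace character, then a literal '2', then exactly 3 of the literal 'l' (non-capturing group); then one or more of a digit (captured); then zero or more of a non-digit, then one or more of any character (lazy); then zero or more of a non-digit, then one or more of any character except [lj], then one or more of one of [t7p] (captured); then one or more of a literal 'u' (lazy) (captured as 'tail').
Matches: at [4:43] → '72lll285mgd.ncuvt7uu  -2lll711vqwgekp7u'.
`sub` substitutes '' at each match site.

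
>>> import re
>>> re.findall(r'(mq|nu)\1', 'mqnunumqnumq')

After group 1 captures some text, `\1` only succeeds where that same text appears again.
Matches: at [2:6] match 'nunu', group 1 = 'nu'.
`findall` collects group 1 from the one match (1 total).

['nu']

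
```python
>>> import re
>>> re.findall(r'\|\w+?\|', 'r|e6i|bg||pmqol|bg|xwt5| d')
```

Since nothing is captured, `findall` lists the 3 matched substrings directly.

['|e6i|', '|pmqol|', '|xwt5|']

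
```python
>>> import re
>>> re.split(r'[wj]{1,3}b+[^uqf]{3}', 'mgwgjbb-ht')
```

Pattern: 1 to 3 of one of [wj], then one or more of the literal 'b'; then exactly 3 of any character except [uqf].
Matches to split on: at [4:10] → 'jbb-ht'.
Each match becomes a cut point; 2 segments remain.

['mgwg', '']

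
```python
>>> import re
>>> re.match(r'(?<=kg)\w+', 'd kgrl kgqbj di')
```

None

Because the assertion is zero-width, the text it checks is not consumed and won't appear in the result.
`re.match` only tries the pattern at the start of the string.
Here the string doesn't start with a match, so the call returns None.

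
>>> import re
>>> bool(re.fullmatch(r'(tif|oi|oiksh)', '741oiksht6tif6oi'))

False

`fullmatch` succeeds only if the pattern covers the string from start to end.
Here there's no way to consume every character, so the call returns None, and `bool(None)` is False.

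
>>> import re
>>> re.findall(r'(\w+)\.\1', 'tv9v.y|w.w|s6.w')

A backreference is literal: `\1` must see the identical characters the first group matched.
Scanning left to right: at [7:10] match 'w.w', group 1 = 'w'.
One capturing group, so `findall` returns just the captured substring from the one match — 1 in all.

['w']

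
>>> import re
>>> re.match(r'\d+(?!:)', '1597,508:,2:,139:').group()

'1597'

The negative lookahead/lookbehind blocks any match where the forbidden context is present.
`match` is anchored at position 0; if the pattern doesn't fit there, it returns None.
The match spans [0:4] → '1597'.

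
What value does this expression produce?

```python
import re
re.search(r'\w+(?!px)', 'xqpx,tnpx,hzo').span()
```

(0, 4)

A negative assertion filters positions out without eating any characters.
`search` walks the string left to right and returns the first match it finds.
The match spans [0:4] → 'xqpx'.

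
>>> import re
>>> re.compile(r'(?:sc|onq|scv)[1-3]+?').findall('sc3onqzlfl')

['sc3']

Since nothing is captured, `findall` lists the 1 matched substring directly.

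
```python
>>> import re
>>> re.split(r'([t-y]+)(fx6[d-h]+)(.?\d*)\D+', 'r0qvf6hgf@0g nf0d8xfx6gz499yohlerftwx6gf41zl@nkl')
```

['r0qvf6hgf@0g nf0d8', 'x', 'fx6g', 'z499', '6gf41zl@nkl']

This matches one or more of a character in [t-y] (captured); then the literal 'fx6', then one or more of a character in [d-h] (captured); then optionally any character, then zero or more of a digit (captured); then one or more of a non-digit.
Because the pattern has a capturing group, `split` also inserts each captured text between the pieces.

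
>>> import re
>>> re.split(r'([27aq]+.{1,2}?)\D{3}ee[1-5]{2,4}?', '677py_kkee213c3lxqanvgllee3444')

['6', '77py', '3c3lx', 'qanv', '44']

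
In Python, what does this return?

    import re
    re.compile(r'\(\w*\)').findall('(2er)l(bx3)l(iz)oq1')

['(2er)', '(bx3)', '(iz)']

Scanning left to right: at [0:5] → '(2er)'; at [6:11] → '(bx3)'; at [12:16] → '(iz)'.
Since nothing is captured, `findall` lists the 3 matched substrings directly.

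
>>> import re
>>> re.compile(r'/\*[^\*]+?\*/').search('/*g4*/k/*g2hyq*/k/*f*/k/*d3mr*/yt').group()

Unlike `match`, `search` isn't anchored — it looks for the pattern anywhere in the string.
The match spans [0:6] → '/*g4*/'.

'/*g4*/'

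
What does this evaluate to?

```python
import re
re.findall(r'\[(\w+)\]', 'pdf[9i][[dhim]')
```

['9i', 'dhim']

Scanning left to right: at [3:7] match '[9i]', group 1 = '9i'; at [8:14] match '[dhim]', group 1 = 'dhim'.
With a single group, `findall` returns only what that group captured — 2 items.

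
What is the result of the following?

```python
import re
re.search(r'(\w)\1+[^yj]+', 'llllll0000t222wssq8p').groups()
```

('l',)

The match spans [0:20] → 'llllll0000t222wssq8p'.
Captured: group 1 = 'l'.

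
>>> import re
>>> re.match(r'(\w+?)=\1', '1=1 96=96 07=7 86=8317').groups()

After group 1 captures some text, `\1` only succeeds where that same text appears again.
`re.match` only tries the pattern at the start of the string.
The match spans [0:3] → '1=1'.
Captured: group 1 = '1'.

('1',)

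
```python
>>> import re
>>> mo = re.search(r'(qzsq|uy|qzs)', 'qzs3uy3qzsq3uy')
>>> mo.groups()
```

Unlike `match`, `search` isn't anchored — it looks for the pattern anywhere in the string.
The match spans [0:3] → 'qzs'.
Captured: group 1 = 'qzs'.

('qzs',)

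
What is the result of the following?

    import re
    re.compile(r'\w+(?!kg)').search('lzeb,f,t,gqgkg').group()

'lzeb'

A negative assertion filters positions out without eating any characters.
`re.search` scans for the first position where the pattern succeeds.
The match spans [0:4] → 'lzeb'.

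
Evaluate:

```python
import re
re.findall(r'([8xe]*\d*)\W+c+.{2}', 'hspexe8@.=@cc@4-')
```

['exe8']

Pattern: zero or more of one of [8xe], then zero or more of a digit (captured); then one or more of a non-word character; then one or more of a literal 'c', then exactly 2 of any character.
Scanning left to right: at [3:15] match 'exe8@.=@cc@4', group 1 = 'exe8'.
Because there's exactly one group, `findall` drops the full match and keeps group 1 from the one hit.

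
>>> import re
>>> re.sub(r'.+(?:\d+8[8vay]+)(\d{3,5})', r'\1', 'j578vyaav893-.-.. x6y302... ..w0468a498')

'498'

This matches one or more of any character; then one or more of a digit, then a literal '8', then one or more of one of [8vay] (non-capturing group); then 3 to 5 of a digit (captured).
Matches: at [0:39] → 'j578vyaav893-.-.. x6y302... ..w0468a498'.
The replacement refers to a captured group, so each match is rewritten using its own captured text.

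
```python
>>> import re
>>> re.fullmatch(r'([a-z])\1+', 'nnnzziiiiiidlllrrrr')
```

None

`re.fullmatch` is like wrapping the pattern in `^…$` (in single-line mode).
Here there's no way to consume every character, so the call returns None.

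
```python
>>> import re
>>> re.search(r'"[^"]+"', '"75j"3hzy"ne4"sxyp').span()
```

(0, 5)

The match spans [0:5] → '"75j"'.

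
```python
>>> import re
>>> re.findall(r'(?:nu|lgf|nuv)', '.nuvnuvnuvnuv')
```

Branches in `(...|...)` are attempted left-to-right; the first branch that allows the whole pattern to succeed is taken.
Scanning left to right: at [1:3] → 'nu'; at [4:6] → 'nu'; at [7:9] → 'nu'; at [10:12] → 'nu'.
With no groups in the pattern, `findall` gives back each whole match — 4 here.

['nu', 'nu', 'nu', 'nu']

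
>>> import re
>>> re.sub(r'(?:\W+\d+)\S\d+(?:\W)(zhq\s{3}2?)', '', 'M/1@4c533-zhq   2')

'M/1'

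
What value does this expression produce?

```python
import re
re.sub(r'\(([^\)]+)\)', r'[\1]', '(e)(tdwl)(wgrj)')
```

'[e][tdwl][wgrj]'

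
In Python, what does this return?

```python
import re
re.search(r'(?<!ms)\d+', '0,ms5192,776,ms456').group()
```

'0'

A negative assertion filters positions out without eating any characters.
`re.search` tries every starting position until one works.
The match spans [0:1] → '0'.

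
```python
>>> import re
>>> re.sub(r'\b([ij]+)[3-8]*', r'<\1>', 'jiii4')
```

The replacement refers to a captured group, so each match is rewritten using its own captured text.

'<jiii>'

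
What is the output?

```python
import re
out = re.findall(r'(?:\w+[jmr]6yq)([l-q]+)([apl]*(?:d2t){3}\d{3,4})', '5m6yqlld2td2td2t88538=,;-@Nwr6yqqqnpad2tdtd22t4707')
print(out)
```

[('ll', 'd2td2td2t8853')]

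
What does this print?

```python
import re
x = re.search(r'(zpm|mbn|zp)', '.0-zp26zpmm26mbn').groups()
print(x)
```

The match spans [3:5] → 'zp'.
Captured: group 1 = 'zp'.

('zp',)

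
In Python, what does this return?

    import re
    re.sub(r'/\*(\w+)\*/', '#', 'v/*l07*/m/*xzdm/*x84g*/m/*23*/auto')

'v#m/*xzdm#m#auto'

Each match is replaced by '#'.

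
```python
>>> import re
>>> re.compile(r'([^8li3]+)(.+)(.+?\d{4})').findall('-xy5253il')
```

[('-', 'x', 'y5253')]

Pattern: one or more of any character except [8li3] (captured); then one or more of any character (captured); then one or more of any character (lazy), then exactly 4 of a digit (captured).
Matches: at [0:7] match '-xy5253', groups = ('-', 'x', 'y5253').
With 3 capturing groups, `findall` returns a 3-tuple per match.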